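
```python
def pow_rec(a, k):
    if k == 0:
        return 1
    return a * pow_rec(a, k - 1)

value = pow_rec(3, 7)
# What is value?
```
Call trace:
pow_rec(a=3, k=7)
  pow_rec(a=3, k=6)
    pow_rec(a=3, k=5)
      pow_rec(a=3, k=4)
        pow_rec(a=3, k=3)
          pow_rec(a=3, k=2)
            pow_rec(a=3, k=1)
              pow_rec(a=3, k=0)
              -> return 1
            -> return 3
          -> return 9
        -> return 27
      -> return 81
    -> return 243
  -> return 729
-> return 2187

Final answer: 2187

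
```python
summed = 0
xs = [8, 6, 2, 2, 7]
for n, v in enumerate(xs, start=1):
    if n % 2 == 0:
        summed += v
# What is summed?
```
Trace:
  summed=0
  summed=0, n=1, v=8
  summed=6, n=2, v=6
  summed=6, n=3, v=2
  summed=8, n=4, v=2
  summed=8, n=5, v=7

Final answer: 8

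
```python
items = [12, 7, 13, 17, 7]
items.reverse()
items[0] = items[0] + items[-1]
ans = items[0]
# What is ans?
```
Trace:
  items=[12, 7, 13, 17, 7]
  items=[7, 17, 13, 7, 12]
  items=[19, 17, 13, 7, 12]
  items=[19, 17, 13, 7, 12], ans=19

Final answer: 19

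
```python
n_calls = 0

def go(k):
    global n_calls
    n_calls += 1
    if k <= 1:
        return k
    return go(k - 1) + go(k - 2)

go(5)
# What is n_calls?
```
Call trace (a repeated sub-call is expanded the first time; later identical calls just restate its return value):
go(k=5)
  go(k=4)
    go(k=3)
      go(k=2)
        go(k=1)
        -> return 1
        go(k=0)
        -> return 0
      -> return 1
      go(k=1)
      -> return 1
    -> return 2
    go(k=2) -> return 1  (same call as traced above)
  -> return 3
  go(k=3) -> return 2  (same call as traced above)
-> return 5

n_calls is incremented once per call, so count the calls in each subtree. Let C(k) = number of calls made by go(k).
C(0) = C(1) = 1 (base case, no recursion); C(k) = 1 + C(k - 1) + C(k - 2) otherwise.
C(2) = 1 + C(1) + C(0) = 1 + 1 + 1 = 3
C(3) = 1 + C(2) + C(1) = 1 + 3 + 1 = 5
C(4) = 1 + C(3) + C(2) = 1 + 5 + 3 = 9
C(5) = 1 + C(4) + C(3) = 1 + 9 + 5 = 15
n_calls = C(5) = 15

Final answer: 15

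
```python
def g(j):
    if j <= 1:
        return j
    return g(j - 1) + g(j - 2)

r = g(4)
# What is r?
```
Call trace (a repeated sub-call is expanded the first time; later identical calls just restate its return value):
g(j=4)
  g(j=3)
    g(j=2)
      g(j=1)
      -> return 1
      g(j=0)
      -> return 0
    -> return 1
    g(j=1)
    -> return 1
  -> return 2
  g(j=2) -> return 1  (same call as traced above)
-> return 3

Final answer: 3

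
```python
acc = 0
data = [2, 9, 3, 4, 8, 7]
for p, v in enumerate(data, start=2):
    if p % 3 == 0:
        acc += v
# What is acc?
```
Trace:
  acc=0
  acc=0, p=2, v=2
  acc=9, p=3, v=9
  acc=9, p=4, v=3
  acc=9, p=5, v=4
  acc=17, p=6, v=8
  acc=17, p=7, v=7

Final answer: 17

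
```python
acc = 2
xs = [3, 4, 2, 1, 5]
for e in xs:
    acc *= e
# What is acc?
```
Trace:
  acc=2
  acc=6, e=3
  acc=24, e=4
  acc=48, e=2
  acc=48, e=1
  acc=240, e=5

Final answer: 240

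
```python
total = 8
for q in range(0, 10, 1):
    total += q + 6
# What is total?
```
Trace:
  total=8
  total=14, q=0
  total=21, q=1
  total=29, q=2
  total=38, q=3
  total=48, q=4
  total=59, q=5
  total=71, q=6
  total=84, q=7
  total=98, q=8
  total=113, q=9

Final answer: 113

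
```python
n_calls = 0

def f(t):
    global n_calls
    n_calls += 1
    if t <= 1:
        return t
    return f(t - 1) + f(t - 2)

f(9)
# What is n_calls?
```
Call trace (a repeated sub-call is expanded the first time; later identical calls just restate its return value):
f(t=9)
  f(t=8)
    f(t=7)
      f(t=6)
        f(t=5)
          f(t=4)
            f(t=3)
              f(t=2)
                f(t=1)
                -> return 1
                f(t=0)
                -> return 0
              -> return 1
              f(t=1)
              -> return 1
            -> return 2
            f(t=2) -> return 1  (same call as traced above)
          -> return 3
          f(t=3) -> return 2  (same call as traced above)
        -> return 5
        f(t=4) -> return 3  (same call as traced above)
      -> return 8
      f(t=5) -> return 5  (same call as traced above)
    -> return 13
    f(t=6) -> return 8  (same call as traced above)
  -> return 21
  f(t=7) -> return 13  (same call as traced above)
-> return 34

n_calls is incremented once per call, so count the calls in each subtree. Let C(t) = number of calls made by f(t).
C(0) = C(1) = 1 (base case, no recursion); C(t) = 1 + C(t - 1) + C(t - 2) otherwise.
C(2) = 1 + C(1) + C(0) = 1 + 1 + 1 = 3
C(3) = 1 + C(2) + C(1) = 1 + 3 + 1 = 5
C(4) = 1 + C(3) + C(2) = 1 + 5 + 3 = 9
C(5) = 1 + C(4) + C(3) = 1 + 9 + 5 = 15
C(6) = 1 + C(5) + C(4) = 1 + 15 + 9 = 25
C(7) = 1 + C(6) + C(5) = 1 + 25 + 15 = 41
C(8) = 1 + C(7) + C(6) = 1 + 41 + 25 = 67
C(9) = 1 + C(8) + C(7) = 1 + 67 + 41 = 109
n_calls = C(9) = 109

Final answer: 109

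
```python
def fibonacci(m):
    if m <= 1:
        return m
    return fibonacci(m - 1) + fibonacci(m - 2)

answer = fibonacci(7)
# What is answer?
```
Call trace (a repeated sub-call is expanded the first time; later identical calls just restate its return value):
fibonacci(m=7)
  fibonacci(m=6)
    fibonacci(m=5)
      fibonacci(m=4)
        fibonacci(m=3)
          fibonacci(m=2)
            fibonacci(m=1)
            -> return 1
            fibonacci(m=0)
            -> return 0
          -> return 1
          fibonacci(m=1)
          -> return 1
        -> return 2
        fibonacci(m=2) -> return 1  (same call as traced above)
      -> return 3
      fibonacci(m=3) -> return 2  (same call as traced above)
    -> return 5
    fibonacci(m=4) -> return 3  (same call as traced above)
  -> return 8
  fibonacci(m=5) -> return 5  (same call as traced above)
-> return 13

Final answer: 13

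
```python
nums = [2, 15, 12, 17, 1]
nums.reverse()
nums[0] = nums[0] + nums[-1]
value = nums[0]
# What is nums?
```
Trace:
  nums=[2, 15, 12, 17, 1]
  nums=[1, 17, 12, 15, 2]
  nums=[3, 17, 12, 15, 2]
  nums=[3, 17, 12, 15, 2], value=3

Final answer: [3, 17, 12, 15, 2]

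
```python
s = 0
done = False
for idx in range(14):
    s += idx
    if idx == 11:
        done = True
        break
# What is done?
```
Trace:
  s=0
  s=0, done=False
  s=0, done=False, idx=0
  s=1, done=False, idx=1
  s=3, done=False, idx=2
  s=6, done=False, idx=3
  s=10, done=False, idx=4
  s=15, done=False, idx=5
  s=21, done=False, idx=6
  s=28, done=False, idx=7
  s=36, done=False, idx=8
  s=45, done=False, idx=9
  s=55, done=False, idx=10
  s=66, done=True, idx=11

Final answer: True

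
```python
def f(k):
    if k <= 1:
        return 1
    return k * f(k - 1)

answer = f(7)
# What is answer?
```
Call trace:
f(k=7)
  f(k=6)
    f(k=5)
      f(k=4)
        f(k=3)
          f(k=2)
            f(k=1)
            -> return 1
          -> return 2
        -> return 6
      -> return 24
    -> return 120
  -> return 720
-> return 5040

Final answer: 5040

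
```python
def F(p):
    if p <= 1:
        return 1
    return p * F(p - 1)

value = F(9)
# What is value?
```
Call trace:
F(p=9)
  F(p=8)
    F(p=7)
      F(p=6)
        F(p=5)
          F(p=4)
            F(p=3)
              F(p=2)
                F(p=1)
                -> return 1
              -> return 2
            -> return 6
          -> return 24
        -> return 120
      -> return 720
    -> return 5040
  -> return 40320
-> return 362880

Final answer: 362880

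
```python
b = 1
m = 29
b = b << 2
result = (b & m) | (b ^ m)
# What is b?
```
Trace:
  b=1
  b=1, m=29
  b=4, m=29
  b=4, m=29, result=29

Final answer: 4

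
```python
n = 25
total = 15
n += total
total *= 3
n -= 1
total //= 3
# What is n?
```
Trace:
  n=25
  n=25, total=15
  n=40, total=15
  n=40, total=45
  n=39, total=45
  n=39, total=15

Final answer: 39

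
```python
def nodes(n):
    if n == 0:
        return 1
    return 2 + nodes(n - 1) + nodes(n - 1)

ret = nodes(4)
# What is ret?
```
Call trace (a repeated sub-call is expanded the first time; later identical calls just restate its return value):
nodes(n=4)
  nodes(n=3)
    nodes(n=2)
      nodes(n=1)
        nodes(n=0)
        -> return 1
        nodes(n=0)
        -> return 1
      -> return 4
      nodes(n=1) -> return 4  (same call as traced above)
    -> return 10
    nodes(n=2) -> return 10  (same call as traced above)
  -> return 22
  nodes(n=3) -> return 22  (same call as traced above)
-> return 46

Final answer: 46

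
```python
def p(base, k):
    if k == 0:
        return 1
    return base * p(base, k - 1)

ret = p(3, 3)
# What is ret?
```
Call trace:
p(base=3, k=3)
  p(base=3, k=2)
    p(base=3, k=1)
      p(base=3, k=0)
      -> return 1
    -> return 3
  -> return 9
-> return 27

Final answer: 27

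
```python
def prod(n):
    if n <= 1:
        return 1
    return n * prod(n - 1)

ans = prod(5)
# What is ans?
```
Call trace:
prod(n=5)
  prod(n=4)
    prod(n=3)
      prod(n=2)
        prod(n=1)
        -> return 1
      -> return 2
    -> return 6
  -> return 24
-> return 120

Final answer: 120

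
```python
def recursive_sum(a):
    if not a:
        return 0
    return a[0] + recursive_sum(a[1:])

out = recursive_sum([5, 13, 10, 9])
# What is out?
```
Call trace:
recursive_sum(a=[5, 13, 10, 9])
  recursive_sum(a=[13, 10, 9])
    recursive_sum(a=[10, 9])
      recursive_sum(a=[9])
        recursive_sum(a=[])
        -> return 0
      -> return 9
    -> return 19
  -> return 32
-> return 37

Final answer: 37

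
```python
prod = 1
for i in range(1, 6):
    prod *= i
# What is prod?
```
Trace:
  prod=1
  prod=1, i=1
  prod=2, i=2
  prod=6, i=3
  prod=24, i=4
  prod=120, i=5

Final answer: 120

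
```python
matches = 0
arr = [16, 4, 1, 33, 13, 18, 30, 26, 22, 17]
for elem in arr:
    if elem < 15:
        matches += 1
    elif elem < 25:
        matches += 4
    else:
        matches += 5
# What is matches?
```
Trace:
  matches=0
  matches=4, elem=16
  matches=5, elem=4
  matches=6, elem=1
  matches=11, elem=33
  matches=12, elem=13
  matches=16, elem=18
  matches=21, elem=30
  matches=26, elem=26
  matches=30, elem=22
  matches=34, elem=17

Final answer: 34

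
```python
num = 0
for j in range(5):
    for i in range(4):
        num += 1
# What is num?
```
Trace:
  num=0
  num=1, j=0, i=0
  num=2, j=0, i=1
  num=3, j=0, i=2
  num=4, j=0, i=3
  num=5, j=1, i=0
  num=6, j=1, i=1
  num=7, j=1, i=2
  num=8, j=1, i=3
  num=9, j=2, i=0
  num=10, j=2, i=1
  num=11, j=2, i=2
  num=12, j=2, i=3
  num=13, j=3, i=0
  num=14, j=3, i=1
  num=15, j=3, i=2
  num=16, j=3, i=3
  num=17, j=4, i=0
  num=18, j=4, i=1
  num=19, j=4, i=2
  num=20, j=4, i=3

Final answer: 20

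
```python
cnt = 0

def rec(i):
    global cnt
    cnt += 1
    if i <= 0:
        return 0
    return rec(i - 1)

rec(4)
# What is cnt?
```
Call trace:
rec(i=4)
  rec(i=3)
    rec(i=2)
      rec(i=1)
        rec(i=0)
        -> return 0
      -> return 0
    -> return 0
  -> return 0
-> return 0

cnt is incremented once per call. rec is entered once for each i = 4, 3, 2, 1, 0 (the i <= 0 call returns without recursing), i.e. 4 + 1 calls.
cnt = 5

Final answer: 5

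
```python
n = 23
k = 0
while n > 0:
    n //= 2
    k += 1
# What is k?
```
Trace:
  n=23
  n=23, k=0
  n=11, k=1
  n=5, k=2
  n=2, k=3
  n=1, k=4
  n=0, k=5

Final answer: 5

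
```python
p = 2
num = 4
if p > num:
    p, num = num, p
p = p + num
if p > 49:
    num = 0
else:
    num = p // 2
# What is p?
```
Trace:
  p=2
  p=2, num=4
  p=2, num=4
  p=6, num=4
  p=6, num=3

Final answer: 6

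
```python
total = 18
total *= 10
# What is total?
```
Trace:
  total=18
  total=180

Final answer: 180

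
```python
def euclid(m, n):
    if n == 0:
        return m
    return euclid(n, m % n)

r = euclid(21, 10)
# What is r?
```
Call trace:
euclid(m=21, n=10)
  euclid(m=10, n=1)
    euclid(m=1, n=0)
    -> return 1
  -> return 1
-> return 1

Final answer: 1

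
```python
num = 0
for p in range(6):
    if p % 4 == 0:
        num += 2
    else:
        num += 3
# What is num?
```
Trace:
  num=0
  num=2, p=0
  num=5, p=1
  num=8, p=2
  num=11, p=3
  num=13, p=4
  num=16, p=5

Final answer: 16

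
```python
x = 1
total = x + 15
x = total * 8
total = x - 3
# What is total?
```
Trace:
  x=1
  x=1, total=16
  x=128, total=16
  x=128, total=125

Final answer: 125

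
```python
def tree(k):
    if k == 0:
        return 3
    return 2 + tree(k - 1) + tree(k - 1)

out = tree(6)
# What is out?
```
Call trace (a repeated sub-call is expanded the first time; later identical calls just restate its return value):
tree(k=6)
  tree(k=5)
    tree(k=4)
      tree(k=3)
        tree(k=2)
          tree(k=1)
            tree(k=0)
            -> return 3
            tree(k=0)
            -> return 3
          -> return 8
          tree(k=1) -> return 8  (same call as traced above)
        -> return 18
        tree(k=2) -> return 18  (same call as traced above)
      -> return 38
      tree(k=3) -> return 38  (same call as traced above)
    -> return 78
    tree(k=4) -> return 78  (same call as traced above)
  -> return 158
  tree(k=5) -> return 158  (same call as traced above)
-> return 318

Final answer: 318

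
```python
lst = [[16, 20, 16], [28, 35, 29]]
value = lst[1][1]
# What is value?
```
Trace:
  lst=[[16, 20, 16], [28, 35, 29]]
  lst=[[16, 20, 16], [28, 35, 29]], value=35

Final answer: 35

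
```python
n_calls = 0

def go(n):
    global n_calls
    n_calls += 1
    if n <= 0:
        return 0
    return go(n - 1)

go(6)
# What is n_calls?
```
Call trace:
go(n=6)
  go(n=5)
    go(n=4)
      go(n=3)
        go(n=2)
          go(n=1)
            go(n=0)
            -> return 0
          -> return 0
        -> return 0
      -> return 0
    -> return 0
  -> return 0
-> return 0

n_calls is incremented once per call. go is entered once for each n = 6, 5, 4, 3, 2, 1, 0 (the n <= 0 call returns without recursing), i.e. 6 + 1 calls.
n_calls = 7

Final answer: 7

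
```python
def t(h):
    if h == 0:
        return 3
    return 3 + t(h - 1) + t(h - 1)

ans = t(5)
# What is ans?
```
Call trace (a repeated sub-call is expanded the first time; later identical calls just restate its return value):
t(h=5)
  t(h=4)
    t(h=3)
      t(h=2)
        t(h=1)
          t(h=0)
          -> return 3
          t(h=0)
          -> return 3
        -> return 9
        t(h=1) -> return 9  (same call as traced above)
      -> return 21
      t(h=2) -> return 21  (same call as traced above)
    -> return 45
    t(h=3) -> return 45  (same call as traced above)
  -> return 93
  t(h=4) -> return 93  (same call as traced above)
-> return 189

Final answer: 189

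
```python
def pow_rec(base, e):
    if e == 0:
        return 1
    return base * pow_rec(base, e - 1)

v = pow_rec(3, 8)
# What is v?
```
Call trace:
pow_rec(base=3, e=8)
  pow_rec(base=3, e=7)
    pow_rec(base=3, e=6)
      pow_rec(base=3, e=5)
        pow_rec(base=3, e=4)
          pow_rec(base=3, e=3)
            pow_rec(base=3, e=2)
              pow_rec(base=3, e=1)
                pow_rec(base=3, e=0)
                -> return 1
              -> return 3
            -> return 9
          -> return 27
        -> return 81
      -> return 243
    -> return 729
  -> return 2187
-> return 6561

Final answer: 6561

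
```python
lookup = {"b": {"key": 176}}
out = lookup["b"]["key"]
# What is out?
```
Trace:
  lookup={'b': {'key': 176}}
  lookup={'b': {'key': 176}}, out=176

Final answer: 176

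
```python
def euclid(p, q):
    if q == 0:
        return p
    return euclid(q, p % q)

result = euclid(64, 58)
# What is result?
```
Call trace:
euclid(p=64, q=58)
  euclid(p=58, q=6)
    euclid(p=6, q=4)
      euclid(p=4, q=2)
        euclid(p=2, q=0)
        -> return 2
      -> return 2
    -> return 2
  -> return 2
-> return 2

Final answer: 2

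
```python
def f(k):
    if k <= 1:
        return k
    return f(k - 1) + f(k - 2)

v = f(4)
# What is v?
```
Call trace (a repeated sub-call is expanded the first time; later identical calls just restate its return value):
f(k=4)
  f(k=3)
    f(k=2)
      f(k=1)
      -> return 1
      f(k=0)
      -> return 0
    -> return 1
    f(k=1)
    -> return 1
  -> return 2
  f(k=2) -> return 1  (same call as traced above)
-> return 3

Final answer: 3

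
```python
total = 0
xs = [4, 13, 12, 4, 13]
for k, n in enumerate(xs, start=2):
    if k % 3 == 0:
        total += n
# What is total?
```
Trace:
  total=0
  total=0, k=2, n=4
  total=13, k=3, n=13
  total=13, k=4, n=12
  total=13, k=5, n=4
  total=26, k=6, n=13

Final answer: 26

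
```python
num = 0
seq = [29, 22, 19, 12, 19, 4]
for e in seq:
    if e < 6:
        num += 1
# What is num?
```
Trace:
  num=0
  num=0, e=29
  num=0, e=22
  num=0, e=19
  num=0, e=12
  num=0, e=19
  num=1, e=4

Final answer: 1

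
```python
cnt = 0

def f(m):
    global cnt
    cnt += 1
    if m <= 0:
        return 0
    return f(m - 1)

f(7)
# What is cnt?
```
Call trace:
f(m=7)
  f(m=6)
    f(m=5)
      f(m=4)
        f(m=3)
          f(m=2)
            f(m=1)
              f(m=0)
              -> return 0
            -> return 0
          -> return 0
        -> return 0
      -> return 0
    -> return 0
  -> return 0
-> return 0

cnt is incremented once per call. f is entered once for each m = 7, 6, 5, 4, 3, 2, 1, 0 (the m <= 0 call returns without recursing), i.e. 7 + 1 calls.
cnt = 8

Final answer: 8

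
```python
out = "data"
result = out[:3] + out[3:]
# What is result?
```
Trace:
  out='data'
  out='data', result='data'

Final answer: 'data'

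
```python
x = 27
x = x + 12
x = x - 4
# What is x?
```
Trace:
  x=27
  x=39
  x=35

Final answer: 35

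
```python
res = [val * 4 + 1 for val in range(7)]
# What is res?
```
Trace:
  val=0
  val=1
  val=2
  val=3
  val=4
  val=5
  val=6
  res=[1, 5, 9, 13, 17, 21, 25]

Final answer: [1, 5, 9, 13, 17, 21, 25]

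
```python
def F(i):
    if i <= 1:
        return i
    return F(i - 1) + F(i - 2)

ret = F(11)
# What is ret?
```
Call trace (a repeated sub-call is expanded the first time; later identical calls just restate its return value):
F(i=11)
  F(i=10)
    F(i=9)
      F(i=8)
        F(i=7)
          F(i=6)
            F(i=5)
              F(i=4)
                F(i=3)
                  F(i=2)
                    F(i=1)
                    -> return 1
                    F(i=0)
                    -> return 0
                  -> return 1
                  F(i=1)
                  -> return 1
                -> return 2
                F(i=2) -> return 1  (same call as traced above)
              -> return 3
              F(i=3) -> return 2  (same call as traced above)
            -> return 5
            F(i=4) -> return 3  (same call as traced above)
          -> return 8
          F(i=5) -> return 5  (same call as traced above)
        -> return 13
        F(i=6) -> return 8  (same call as traced above)
      -> return 21
      F(i=7) -> return 13  (same call as traced above)
    -> return 34
    F(i=8) -> return 21  (same call as traced above)
  -> return 55
  F(i=9) -> return 34  (same call as traced above)
-> return 89

Final answer: 89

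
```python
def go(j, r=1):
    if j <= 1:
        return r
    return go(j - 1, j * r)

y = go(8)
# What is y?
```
Call trace:
go(j=8, r=1)
  go(j=7, r=8)
    go(j=6, r=56)
      go(j=5, r=336)
        go(j=4, r=1680)
          go(j=3, r=6720)
            go(j=2, r=20160)
              go(j=1, r=40320)
              -> return 40320
            -> return 40320
          -> return 40320
        -> return 40320
      -> return 40320
    -> return 40320
  -> return 40320
-> return 40320

Final answer: 40320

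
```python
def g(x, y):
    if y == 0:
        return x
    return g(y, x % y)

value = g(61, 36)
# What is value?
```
Call trace:
g(x=61, y=36)
  g(x=36, y=25)
    g(x=25, y=11)
      g(x=11, y=3)
        g(x=3, y=2)
          g(x=2, y=1)
            g(x=1, y=0)
            -> return 1
          -> return 1
        -> return 1
      -> return 1
    -> return 1
  -> return 1
-> return 1

Final answer: 1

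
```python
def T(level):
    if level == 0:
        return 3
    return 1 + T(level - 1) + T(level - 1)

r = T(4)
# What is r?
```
Call trace (a repeated sub-call is expanded the first time; later identical calls just restate its return value):
T(level=4)
  T(level=3)
    T(level=2)
      T(level=1)
        T(level=0)
        -> return 3
        T(level=0)
        -> return 3
      -> return 7
      T(level=1) -> return 7  (same call as traced above)
    -> return 15
    T(level=2) -> return 15  (same call as traced above)
  -> return 31
  T(level=3) -> return 31  (same call as traced above)
-> return 63

Final answer: 63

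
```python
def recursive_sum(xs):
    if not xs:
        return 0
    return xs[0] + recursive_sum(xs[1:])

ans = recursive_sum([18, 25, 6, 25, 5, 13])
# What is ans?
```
Call trace:
recursive_sum(xs=[18, 25, 6, 25, 5, 13])
  recursive_sum(xs=[25, 6, 25, 5, 13])
    recursive_sum(xs=[6, 25, 5, 13])
      recursive_sum(xs=[25, 5, 13])
        recursive_sum(xs=[5, 13])
          recursive_sum(xs=[13])
            recursive_sum(xs=[])
            -> return 0
          -> return 13
        -> return 18
      -> return 43
    -> return 49
  -> return 74
-> return 92

Final answer: 92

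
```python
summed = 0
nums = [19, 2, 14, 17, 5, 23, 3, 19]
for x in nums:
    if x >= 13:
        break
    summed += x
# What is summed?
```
Trace:
  summed=0
  summed=0, x=19

Final answer: 0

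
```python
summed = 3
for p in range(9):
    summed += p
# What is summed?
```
Trace:
  summed=3
  summed=3, p=0
  summed=4, p=1
  summed=6, p=2
  summed=9, p=3
  summed=13, p=4
  summed=18, p=5
  summed=24, p=6
  summed=31, p=7
  summed=39, p=8

Final answer: 39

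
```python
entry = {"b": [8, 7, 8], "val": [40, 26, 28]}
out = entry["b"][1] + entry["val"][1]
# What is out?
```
Trace:
  entry={'b': [8, 7, 8], 'val': [40, 26, 28]}
  entry={'b': [8, 7, 8], 'val': [40, 26, 28]}, out=33

Final answer: 33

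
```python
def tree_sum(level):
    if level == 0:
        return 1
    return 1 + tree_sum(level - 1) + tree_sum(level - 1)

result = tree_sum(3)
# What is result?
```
Call trace (a repeated sub-call is expanded the first time; later identical calls just restate its return value):
tree_sum(level=3)
  tree_sum(level=2)
    tree_sum(level=1)
      tree_sum(level=0)
      -> return 1
      tree_sum(level=0)
      -> return 1
    -> return 3
    tree_sum(level=1) -> return 3  (same call as traced above)
  -> return 7
  tree_sum(level=2) -> return 7  (same call as traced above)
-> return 15

Final answer: 15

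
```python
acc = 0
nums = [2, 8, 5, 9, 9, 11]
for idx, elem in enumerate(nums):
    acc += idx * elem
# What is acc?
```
Trace:
  acc=0
  acc=0, idx=0, elem=2
  acc=8, idx=1, elem=8
  acc=18, idx=2, elem=5
  acc=45, idx=3, elem=9
  acc=81, idx=4, elem=9
  acc=136, idx=5, elem=11

Final answer: 136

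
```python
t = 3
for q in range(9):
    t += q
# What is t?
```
Trace:
  t=3
  t=3, q=0
  t=4, q=1
  t=6, q=2
  t=9, q=3
  t=13, q=4
  t=18, q=5
  t=24, q=6
  t=31, q=7
  t=39, q=8

Final answer: 39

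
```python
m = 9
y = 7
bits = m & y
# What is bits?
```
Trace:
  m=9
  m=9, y=7
  m=9, y=7, bits=1

Final answer: 1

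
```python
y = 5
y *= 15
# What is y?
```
Trace:
  y=5
  y=75

Final answer: 75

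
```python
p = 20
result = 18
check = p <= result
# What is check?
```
Trace:
  p=20
  p=20, result=18
  p=20, result=18, check=False

Final answer: False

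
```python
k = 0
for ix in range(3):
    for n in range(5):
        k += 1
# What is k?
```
Trace:
  k=0
  k=1, ix=0, n=0
  k=2, ix=0, n=1
  k=3, ix=0, n=2
  k=4, ix=0, n=3
  k=5, ix=0, n=4
  k=6, ix=1, n=0
  k=7, ix=1, n=1
  k=8, ix=1, n=2
  k=9, ix=1, n=3
  k=10, ix=1, n=4
  k=11, ix=2, n=0
  k=12, ix=2, n=1
  k=13, ix=2, n=2
  k=14, ix=2, n=3
  k=15, ix=2, n=4

Final answer: 15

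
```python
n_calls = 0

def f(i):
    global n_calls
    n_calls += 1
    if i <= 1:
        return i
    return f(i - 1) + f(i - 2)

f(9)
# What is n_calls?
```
Call trace (a repeated sub-call is expanded the first time; later identical calls just restate its return value):
f(i=9)
  f(i=8)
    f(i=7)
      f(i=6)
        f(i=5)
          f(i=4)
            f(i=3)
              f(i=2)
                f(i=1)
                -> return 1
                f(i=0)
                -> return 0
              -> return 1
              f(i=1)
              -> return 1
            -> return 2
            f(i=2) -> return 1  (same call as traced above)
          -> return 3
          f(i=3) -> return 2  (same call as traced above)
        -> return 5
        f(i=4) -> return 3  (same call as traced above)
      -> return 8
      f(i=5) -> return 5  (same call as traced above)
    -> return 13
    f(i=6) -> return 8  (same call as traced above)
  -> return 21
  f(i=7) -> return 13  (same call as traced above)
-> return 34

n_calls is incremented once per call, so count the calls in each subtree. Let C(i) = number of calls made by f(i).
C(0) = C(1) = 1 (base case, no recursion); C(i) = 1 + C(i - 1) + C(i - 2) otherwise.
C(2) = 1 + C(1) + C(0) = 1 + 1 + 1 = 3
C(3) = 1 + C(2) + C(1) = 1 + 3 + 1 = 5
C(4) = 1 + C(3) + C(2) = 1 + 5 + 3 = 9
C(5) = 1 + C(4) + C(3) = 1 + 9 + 5 = 15
C(6) = 1 + C(5) + C(4) = 1 + 15 + 9 = 25
C(7) = 1 + C(6) + C(5) = 1 + 25 + 15 = 41
C(8) = 1 + C(7) + C(6) = 1 + 41 + 25 = 67
C(9) = 1 + C(8) + C(7) = 1 + 67 + 41 = 109
n_calls = C(9) = 109

Final answer: 109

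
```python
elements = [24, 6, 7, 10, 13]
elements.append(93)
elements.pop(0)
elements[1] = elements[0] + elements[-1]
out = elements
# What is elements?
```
Trace:
  elements=[24, 6, 7, 10, 13]
  elements=[24, 6, 7, 10, 13, 93]
  elements=[6, 7, 10, 13, 93]
  elements=[6, 99, 10, 13, 93]
  elements=[6, 99, 10, 13, 93], out=[6, 99, 10, 13, 93]

Final answer: [6, 99, 10, 13, 93]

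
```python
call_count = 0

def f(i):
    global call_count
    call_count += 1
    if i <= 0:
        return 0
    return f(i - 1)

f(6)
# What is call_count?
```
Call trace:
f(i=6)
  f(i=5)
    f(i=4)
      f(i=3)
        f(i=2)
          f(i=1)
            f(i=0)
            -> return 0
          -> return 0
        -> return 0
      -> return 0
    -> return 0
  -> return 0
-> return 0

call_count is incremented once per call. f is entered once for each i = 6, 5, 4, 3, 2, 1, 0 (the i <= 0 call returns without recursing), i.e. 6 + 1 calls.
call_count = 7

Final answer: 7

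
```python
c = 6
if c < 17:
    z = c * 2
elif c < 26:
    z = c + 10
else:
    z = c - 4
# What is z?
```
Trace:
  c=6
  c=6, z=12

Final answer: 12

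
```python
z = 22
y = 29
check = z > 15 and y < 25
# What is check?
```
Trace:
  z=22
  z=22, y=29
  z=22, y=29, check=False

Final answer: False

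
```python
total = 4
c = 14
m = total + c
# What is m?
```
Trace:
  total=4
  total=4, c=14
  total=4, c=14, m=18

Final answer: 18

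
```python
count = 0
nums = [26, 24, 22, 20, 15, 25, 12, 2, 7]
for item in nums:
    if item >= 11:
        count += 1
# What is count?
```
Trace:
  count=0
  count=1, item=26
  count=2, item=24
  count=3, item=22
  count=4, item=20
  count=5, item=15
  count=6, item=25
  count=7, item=12
  count=7, item=2
  count=7, item=7

Final answer: 7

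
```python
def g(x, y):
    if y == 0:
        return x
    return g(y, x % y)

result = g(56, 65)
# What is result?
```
Call trace:
g(x=56, y=65)
  g(x=65, y=56)
    g(x=56, y=9)
      g(x=9, y=2)
        g(x=2, y=1)
          g(x=1, y=0)
          -> return 1
        -> return 1
      -> return 1
    -> return 1
  -> return 1
-> return 1

Final answer: 1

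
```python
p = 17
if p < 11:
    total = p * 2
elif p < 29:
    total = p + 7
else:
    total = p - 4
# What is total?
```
Trace:
  p=17
  p=17, total=24

Final answer: 24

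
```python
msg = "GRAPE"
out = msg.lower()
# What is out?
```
Trace:
  msg='GRAPE'
  msg='GRAPE', out='grape'

Final answer: 'grape'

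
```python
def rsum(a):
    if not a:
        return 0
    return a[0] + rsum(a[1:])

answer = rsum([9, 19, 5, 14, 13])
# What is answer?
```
Call trace:
rsum(a=[9, 19, 5, 14, 13])
  rsum(a=[19, 5, 14, 13])
    rsum(a=[5, 14, 13])
      rsum(a=[14, 13])
        rsum(a=[13])
          rsum(a=[])
          -> return 0
        -> return 13
      -> return 27
    -> return 32
  -> return 51
-> return 60

Final answer: 60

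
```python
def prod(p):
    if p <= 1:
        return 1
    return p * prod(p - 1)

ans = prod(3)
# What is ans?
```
Call trace:
prod(p=3)
  prod(p=2)
    prod(p=1)
    -> return 1
  -> return 2
-> return 6

Final answer: 6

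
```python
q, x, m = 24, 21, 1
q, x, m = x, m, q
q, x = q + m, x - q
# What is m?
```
Trace:
  q=24, x=21, m=1
  q=21, x=1, m=24
  q=45, x=-20, m=24

Final answer: 24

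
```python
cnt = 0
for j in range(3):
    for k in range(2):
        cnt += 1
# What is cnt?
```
Trace:
  cnt=0
  cnt=1, j=0, k=0
  cnt=2, j=0, k=1
  cnt=3, j=1, k=0
  cnt=4, j=1, k=1
  cnt=5, j=2, k=0
  cnt=6, j=2, k=1

Final answer: 6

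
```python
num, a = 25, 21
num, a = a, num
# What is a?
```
Trace:
  num=25, a=21
  num=21, a=25

Final answer: 25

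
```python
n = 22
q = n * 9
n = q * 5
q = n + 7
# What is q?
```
Trace:
  n=22
  n=22, q=198
  n=990, q=198
  n=990, q=997

Final answer: 997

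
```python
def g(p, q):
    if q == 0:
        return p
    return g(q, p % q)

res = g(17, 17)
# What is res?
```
Call trace:
g(p=17, q=17)
  g(p=17, q=0)
  -> return 17
-> return 17

Final answer: 17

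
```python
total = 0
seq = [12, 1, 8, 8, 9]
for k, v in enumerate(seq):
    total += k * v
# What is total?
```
Trace:
  total=0
  total=0, k=0, v=12
  total=1, k=1, v=1
  total=17, k=2, v=8
  total=41, k=3, v=8
  total=77, k=4, v=9

Final answer: 77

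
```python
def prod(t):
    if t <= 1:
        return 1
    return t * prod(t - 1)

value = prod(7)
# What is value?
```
Call trace:
prod(t=7)
  prod(t=6)
    prod(t=5)
      prod(t=4)
        prod(t=3)
          prod(t=2)
            prod(t=1)
            -> return 1
          -> return 2
        -> return 6
      -> return 24
    -> return 120
  -> return 720
-> return 5040

Final answer: 5040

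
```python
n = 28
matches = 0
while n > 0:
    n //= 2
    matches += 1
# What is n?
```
Trace:
  n=28
  n=28, matches=0
  n=14, matches=1
  n=7, matches=2
  n=3, matches=3
  n=1, matches=4
  n=0, matches=5

Final answer: 0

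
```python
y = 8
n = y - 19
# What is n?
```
Trace:
  y=8
  y=8, n=-11

Final answer: -11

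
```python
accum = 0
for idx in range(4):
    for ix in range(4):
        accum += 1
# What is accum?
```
Trace:
  accum=0
  accum=1, idx=0, ix=0
  accum=2, idx=0, ix=1
  accum=3, idx=0, ix=2
  accum=4, idx=0, ix=3
  accum=5, idx=1, ix=0
  accum=6, idx=1, ix=1
  accum=7, idx=1, ix=2
  accum=8, idx=1, ix=3
  accum=9, idx=2, ix=0
  accum=10, idx=2, ix=1
  accum=11, idx=2, ix=2
  accum=12, idx=2, ix=3
  accum=13, idx=3, ix=0
  accum=14, idx=3, ix=1
  accum=15, idx=3, ix=2
  accum=16, idx=3, ix=3

Final answer: 16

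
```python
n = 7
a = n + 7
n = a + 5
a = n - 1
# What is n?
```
Trace:
  n=7
  n=7, a=14
  n=19, a=14
  n=19, a=18

Final answer: 19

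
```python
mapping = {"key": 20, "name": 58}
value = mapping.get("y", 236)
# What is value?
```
Trace:
  mapping={'key': 20, 'name': 58}
  mapping={'key': 20, 'name': 58}, value=236

Final answer: 236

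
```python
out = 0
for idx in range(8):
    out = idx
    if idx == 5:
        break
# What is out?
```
Trace:
  out=0
  out=0, idx=0
  out=1, idx=1
  out=2, idx=2
  out=3, idx=3
  out=4, idx=4
  out=5, idx=5

Final answer: 5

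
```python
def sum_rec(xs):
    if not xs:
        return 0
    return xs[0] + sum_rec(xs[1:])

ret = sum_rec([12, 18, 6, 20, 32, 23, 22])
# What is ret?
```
Call trace:
sum_rec(xs=[12, 18, 6, 20, 32, 23, 22])
  sum_rec(xs=[18, 6, 20, 32, 23, 22])
    sum_rec(xs=[6, 20, 32, 23, 22])
      sum_rec(xs=[20, 32, 23, 22])
        sum_rec(xs=[32, 23, 22])
          sum_rec(xs=[23, 22])
            sum_rec(xs=[22])
              sum_rec(xs=[])
              -> return 0
            -> return 22
          -> return 45
        -> return 77
      -> return 97
    -> return 103
  -> return 121
-> return 133

Final answer: 133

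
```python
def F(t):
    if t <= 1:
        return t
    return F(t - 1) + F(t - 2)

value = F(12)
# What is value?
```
Call trace (a repeated sub-call is expanded the first time; later identical calls just restate its return value):
F(t=12)
  F(t=11)
    F(t=10)
      F(t=9)
        F(t=8)
          F(t=7)
            F(t=6)
              F(t=5)
                F(t=4)
                  F(t=3)
                    F(t=2)
                      F(t=1)
                      -> return 1
                      F(t=0)
                      -> return 0
                    -> return 1
                    F(t=1)
                    -> return 1
                  -> return 2
                  F(t=2) -> return 1  (same call as traced above)
                -> return 3
                F(t=3) -> return 2  (same call as traced above)
              -> return 5
              F(t=4) -> return 3  (same call as traced above)
            -> return 8
            F(t=5) -> return 5  (same call as traced above)
          -> return 13
          F(t=6) -> return 8  (same call as traced above)
        -> return 21
        F(t=7) -> return 13  (same call as traced above)
      -> return 34
      F(t=8) -> return 21  (same call as traced above)
    -> return 55
    F(t=9) -> return 34  (same call as traced above)
  -> return 89
  F(t=10) -> return 55  (same call as traced above)
-> return 144

Final answer: 144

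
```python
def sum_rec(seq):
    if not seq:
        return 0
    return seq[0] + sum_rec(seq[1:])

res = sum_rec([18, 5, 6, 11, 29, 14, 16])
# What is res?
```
Call trace:
sum_rec(seq=[18, 5, 6, 11, 29, 14, 16])
  sum_rec(seq=[5, 6, 11, 29, 14, 16])
    sum_rec(seq=[6, 11, 29, 14, 16])
      sum_rec(seq=[11, 29, 14, 16])
        sum_rec(seq=[29, 14, 16])
          sum_rec(seq=[14, 16])
            sum_rec(seq=[16])
              sum_rec(seq=[])
              -> return 0
            -> return 16
          -> return 30
        -> return 59
      -> return 70
    -> return 76
  -> return 81
-> return 99

Final answer: 99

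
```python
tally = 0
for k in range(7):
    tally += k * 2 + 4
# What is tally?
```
Trace:
  tally=0
  tally=4, k=0
  tally=10, k=1
  tally=18, k=2
  tally=28, k=3
  tally=40, k=4
  tally=54, k=5
  tally=70, k=6

Final answer: 70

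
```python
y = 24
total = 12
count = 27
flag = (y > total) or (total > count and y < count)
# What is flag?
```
Trace:
  y=24
  y=24, total=12
  y=24, total=12, count=27
  y=24, total=12, count=27, flag=True

Final answer: True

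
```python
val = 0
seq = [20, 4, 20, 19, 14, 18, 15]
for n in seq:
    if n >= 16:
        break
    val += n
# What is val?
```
Trace:
  val=0
  val=0, n=20

Final answer: 0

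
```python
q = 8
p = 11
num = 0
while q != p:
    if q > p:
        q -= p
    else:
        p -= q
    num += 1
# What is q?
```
Trace:
  q=8
  q=8, p=11
  q=8, p=11, num=0
  q=8, p=3, num=1
  q=5, p=3, num=2
  q=2, p=3, num=3
  q=2, p=1, num=4
  q=1, p=1, num=5

Final answer: 1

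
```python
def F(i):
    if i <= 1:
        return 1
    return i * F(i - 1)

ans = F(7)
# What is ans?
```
Call trace:
F(i=7)
  F(i=6)
    F(i=5)
      F(i=4)
        F(i=3)
          F(i=2)
            F(i=1)
            -> return 1
          -> return 2
        -> return 6
      -> return 24
    -> return 120
  -> return 720
-> return 5040

Final answer: 5040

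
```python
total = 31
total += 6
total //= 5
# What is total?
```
Trace:
  total=31
  total=37
  total=7

Final answer: 7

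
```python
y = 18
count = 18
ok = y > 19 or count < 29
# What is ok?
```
Trace:
  y=18
  y=18, count=18
  y=18, count=18, ok=True

Final answer: True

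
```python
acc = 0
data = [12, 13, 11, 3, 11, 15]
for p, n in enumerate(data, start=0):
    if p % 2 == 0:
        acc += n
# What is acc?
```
Trace:
  acc=0
  acc=12, p=0, n=12
  acc=12, p=1, n=13
  acc=23, p=2, n=11
  acc=23, p=3, n=3
  acc=34, p=4, n=11
  acc=34, p=5, n=15

Final answer: 34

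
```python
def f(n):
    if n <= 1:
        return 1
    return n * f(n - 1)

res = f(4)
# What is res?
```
Call trace:
f(n=4)
  f(n=3)
    f(n=2)
      f(n=1)
      -> return 1
    -> return 2
  -> return 6
-> return 24

Final answer: 24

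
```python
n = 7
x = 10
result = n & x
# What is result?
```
Trace:
  n=7
  n=7, x=10
  n=7, x=10, result=2

Final answer: 2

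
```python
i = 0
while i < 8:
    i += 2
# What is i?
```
Trace:
  i=0
  i=2
  i=4
  i=6
  i=8

Final answer: 8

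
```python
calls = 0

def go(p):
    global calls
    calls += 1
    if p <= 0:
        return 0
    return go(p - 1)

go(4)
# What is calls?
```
Call trace:
go(p=4)
  go(p=3)
    go(p=2)
      go(p=1)
        go(p=0)
        -> return 0
      -> return 0
    -> return 0
  -> return 0
-> return 0

calls is incremented once per call. go is entered once for each p = 4, 3, 2, 1, 0 (the p <= 0 call returns without recursing), i.e. 4 + 1 calls.
calls = 5

Final answer: 5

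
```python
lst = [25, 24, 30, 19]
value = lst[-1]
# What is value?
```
Trace:
  lst=[25, 24, 30, 19]
  lst=[25, 24, 30, 19], value=19

Final answer: 19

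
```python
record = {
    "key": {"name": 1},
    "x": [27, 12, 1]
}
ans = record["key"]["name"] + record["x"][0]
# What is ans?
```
Trace:
  record={'key': {'name': 1}, 'x': [27, 12, 1]}
  record={'key': {'name': 1}, 'x': [27, 12, 1]}, ans=28

Final answer: 28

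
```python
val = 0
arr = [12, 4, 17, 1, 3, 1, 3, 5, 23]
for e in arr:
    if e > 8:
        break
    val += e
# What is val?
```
Trace:
  val=0
  val=0, e=12

Final answer: 0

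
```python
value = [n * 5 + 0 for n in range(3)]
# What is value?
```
Trace:
  n=0
  n=1
  n=2
  value=[0, 5, 10]

Final answer: [0, 5, 10]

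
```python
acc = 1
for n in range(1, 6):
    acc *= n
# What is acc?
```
Trace:
  acc=1
  acc=1, n=1
  acc=2, n=2
  acc=6, n=3
  acc=24, n=4
  acc=120, n=5

Final answer: 120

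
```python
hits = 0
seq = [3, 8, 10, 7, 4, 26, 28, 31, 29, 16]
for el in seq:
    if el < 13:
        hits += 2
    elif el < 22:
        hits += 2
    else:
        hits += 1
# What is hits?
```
Trace:
  hits=0
  hits=2, el=3
  hits=4, el=8
  hits=6, el=10
  hits=8, el=7
  hits=10, el=4
  hits=11, el=26
  hits=12, el=28
  hits=13, el=31
  hits=14, el=29
  hits=16, el=16

Final answer: 16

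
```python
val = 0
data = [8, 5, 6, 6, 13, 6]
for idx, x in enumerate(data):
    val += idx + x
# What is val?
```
Trace:
  val=0
  val=8, idx=0, x=8
  val=14, idx=1, x=5
  val=22, idx=2, x=6
  val=31, idx=3, x=6
  val=48, idx=4, x=13
  val=59, idx=5, x=6

Final answer: 59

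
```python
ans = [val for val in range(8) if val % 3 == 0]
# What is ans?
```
Trace:
  val=0
  val=1
  val=2
  val=3
  val=4
  val=5
  val=6
  val=7
  ans=[0, 3, 6]

Final answer: [0, 3, 6]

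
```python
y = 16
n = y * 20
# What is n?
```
Trace:
  y=16
  y=16, n=320

Final answer: 320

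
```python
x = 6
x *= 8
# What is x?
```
Trace:
  x=6
  x=48

Final answer: 48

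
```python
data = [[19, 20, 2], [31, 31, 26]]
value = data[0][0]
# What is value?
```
Trace:
  data=[[19, 20, 2], [31, 31, 26]]
  data=[[19, 20, 2], [31, 31, 26]], value=19

Final answer: 19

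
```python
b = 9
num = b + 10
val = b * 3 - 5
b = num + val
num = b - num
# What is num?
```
Trace:
  b=9
  b=9, num=19
  b=9, num=19, val=22
  b=41, num=19, val=22
  b=41, num=22, val=22

Final answer: 22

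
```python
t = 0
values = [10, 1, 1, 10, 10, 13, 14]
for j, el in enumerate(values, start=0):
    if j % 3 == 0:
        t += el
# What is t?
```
Trace:
  t=0
  t=10, j=0, el=10
  t=10, j=1, el=1
  t=10, j=2, el=1
  t=20, j=3, el=10
  t=20, j=4, el=10
  t=20, j=5, el=13
  t=34, j=6, el=14

Final answer: 34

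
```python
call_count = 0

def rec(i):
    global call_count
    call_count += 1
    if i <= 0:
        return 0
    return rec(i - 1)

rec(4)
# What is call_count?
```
Call trace:
rec(i=4)
  rec(i=3)
    rec(i=2)
      rec(i=1)
        rec(i=0)
        -> return 0
      -> return 0
    -> return 0
  -> return 0
-> return 0

call_count is incremented once per call. rec is entered once for each i = 4, 3, 2, 1, 0 (the i <= 0 call returns without recursing), i.e. 4 + 1 calls.
call_count = 5

Final answer: 5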